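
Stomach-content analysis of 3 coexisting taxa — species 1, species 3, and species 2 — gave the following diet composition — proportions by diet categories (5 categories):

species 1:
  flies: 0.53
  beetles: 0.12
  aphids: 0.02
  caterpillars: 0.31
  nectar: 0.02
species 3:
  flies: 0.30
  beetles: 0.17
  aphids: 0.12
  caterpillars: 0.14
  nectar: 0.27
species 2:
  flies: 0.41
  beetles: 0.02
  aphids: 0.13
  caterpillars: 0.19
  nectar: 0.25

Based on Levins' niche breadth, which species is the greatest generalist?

species 3

Σp_1ᵢ² = 0.53² + 0.12² + 0.02² + 0.31² + 0.02² = 0.2809 + 0.0144 + 0.0004 + 0.0961 + 0.0004 = 0.3922
B_1 = 1 / 0.3922 = 2.5497
Σp_3ᵢ² = 0.30² + 0.17² + 0.12² + 0.14² + 0.27² = 0.0900 + 0.0289 + 0.0144 + 0.0196 + 0.0729 = 0.2258
B_3 = 1 / 0.2258 = 4.4287
Σp_2ᵢ² = 0.41² + 0.02² + 0.13² + 0.19² + 0.25² = 0.1681 + 0.0004 + 0.0169 + 0.0361 + 0.0625 = 0.2840
B_2 = 1 / 0.2840 = 3.5211
Highest B → broadest niche (most generalist): species 3 (B = 4.43).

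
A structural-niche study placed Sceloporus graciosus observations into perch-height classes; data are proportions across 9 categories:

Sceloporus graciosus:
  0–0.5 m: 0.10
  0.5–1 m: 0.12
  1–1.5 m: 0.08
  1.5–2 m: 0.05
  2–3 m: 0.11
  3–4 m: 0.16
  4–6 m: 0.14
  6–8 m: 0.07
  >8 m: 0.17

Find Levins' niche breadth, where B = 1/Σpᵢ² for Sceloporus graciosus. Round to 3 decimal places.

Σpᵢ² = 0.10² + 0.12² + 0.08² + 0.05² + 0.11² + 0.16² + 0.14² + 0.07² + 0.17² = 0.0100 + 0.0144 + 0.0064 + 0.0025 + 0.0121 + 0.0256 + 0.0196 + 0.0049 + 0.0289 = 0.1244
B = 1 / 0.1244 = 8.03859

8.039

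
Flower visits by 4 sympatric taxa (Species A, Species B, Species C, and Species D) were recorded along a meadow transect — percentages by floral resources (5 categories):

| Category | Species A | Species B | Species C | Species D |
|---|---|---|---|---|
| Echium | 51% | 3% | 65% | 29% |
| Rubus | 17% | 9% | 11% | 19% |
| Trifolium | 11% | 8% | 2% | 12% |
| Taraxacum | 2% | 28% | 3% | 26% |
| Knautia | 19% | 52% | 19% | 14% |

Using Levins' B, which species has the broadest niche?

Convert percentages to proportions (divide by 100).
Σp_Aᵢ² = 0.51² + 0.17² + 0.11² + 0.02² + 0.19² = 0.2601 + 0.0289 + 0.0121 + 0.0004 + 0.0361 = 0.3376
B_A = 1 / 0.3376 = 2.9621
Σp_Bᵢ² = 0.03² + 0.09² + 0.08² + 0.28² + 0.52² = 0.0009 + 0.0081 + 0.0064 + 0.0784 + 0.2704 = 0.3642
B_B = 1 / 0.3642 = 2.7457
Σp_Cᵢ² = 0.65² + 0.11² + 0.02² + 0.03² + 0.19² = 0.4225 + 0.0121 + 0.0004 + 0.0009 + 0.0361 = 0.4720
B_C = 1 / 0.4720 = 2.1186
Σp_Dᵢ² = 0.29² + 0.19² + 0.12² + 0.26² + 0.14² = 0.0841 + 0.0361 + 0.0144 + 0.0676 + 0.0196 = 0.2218
B_D = 1 / 0.2218 = 4.5086
Highest B → broadest niche (most generalist): Species D (B = 4.51).

Species D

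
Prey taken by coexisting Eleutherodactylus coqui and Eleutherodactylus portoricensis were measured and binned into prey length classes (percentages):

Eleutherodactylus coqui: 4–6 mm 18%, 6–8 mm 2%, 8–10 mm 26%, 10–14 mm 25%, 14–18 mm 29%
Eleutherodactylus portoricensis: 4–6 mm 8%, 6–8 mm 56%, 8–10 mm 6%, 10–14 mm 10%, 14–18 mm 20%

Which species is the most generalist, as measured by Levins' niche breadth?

Convert percentages to proportions (divide by 100).
Σp_coquᵢ² = 0.18² + 0.02² + 0.26² + 0.25² + 0.29² = 0.0324 + 0.0004 + 0.0676 + 0.0625 + 0.0841 = 0.2470
B_coqu = 1 / 0.2470 = 4.0486
Σp_portᵢ² = 0.08² + 0.56² + 0.06² + 0.10² + 0.20² = 0.0064 + 0.3136 + 0.0036 + 0.0100 + 0.0400 = 0.3736
B_port = 1 / 0.3736 = 2.6767
Highest B → broadest niche (most generalist): Eleutherodactylus coqui (B = 4.05).

Eleutherodactylus coqui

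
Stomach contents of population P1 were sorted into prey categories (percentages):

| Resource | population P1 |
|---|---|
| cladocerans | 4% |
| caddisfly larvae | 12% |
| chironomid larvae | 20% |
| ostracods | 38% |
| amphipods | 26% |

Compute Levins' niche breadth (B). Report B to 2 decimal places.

Convert percentages to proportions (divide by 100).
Σpᵢ² = 0.04² + 0.12² + 0.20² + 0.38² + 0.26² = 0.0016 + 0.0144 + 0.0400 + 0.1444 + 0.0676 = 0.2680
B = 1 / 0.2680 = 3.7313

3.73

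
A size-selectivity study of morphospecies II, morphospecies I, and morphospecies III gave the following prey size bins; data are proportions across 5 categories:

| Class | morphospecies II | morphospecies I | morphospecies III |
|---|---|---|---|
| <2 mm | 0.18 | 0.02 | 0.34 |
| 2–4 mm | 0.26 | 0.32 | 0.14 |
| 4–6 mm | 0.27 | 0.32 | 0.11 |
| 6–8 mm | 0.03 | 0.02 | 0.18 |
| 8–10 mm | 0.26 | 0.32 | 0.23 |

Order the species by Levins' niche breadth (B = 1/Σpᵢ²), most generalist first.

morphospecies III > morphospecies II > morphospecies I

Σp_IIᵢ² = 0.18² + 0.26² + 0.27² + 0.03² + 0.26² = 0.0324 + 0.0676 + 0.0729 + 0.0009 + 0.0676 = 0.2414
B_II = 1 / 0.2414 = 4.1425
Σp_Iᵢ² = 0.02² + 0.32² + 0.32² + 0.02² + 0.32² = 0.0004 + 0.1024 + 0.1024 + 0.0004 + 0.1024 = 0.3080
B_I = 1 / 0.3080 = 3.2468
Σp_IIIᵢ² = 0.34² + 0.14² + 0.11² + 0.18² + 0.23² = 0.1156 + 0.0196 + 0.0121 + 0.0324 + 0.0529 = 0.2326
B_III = 1 / 0.2326 = 4.2992
Ranking by B (broadest → narrowest): morphospecies III (4.30) > morphospecies II (4.14) > morphospecies I (3.25)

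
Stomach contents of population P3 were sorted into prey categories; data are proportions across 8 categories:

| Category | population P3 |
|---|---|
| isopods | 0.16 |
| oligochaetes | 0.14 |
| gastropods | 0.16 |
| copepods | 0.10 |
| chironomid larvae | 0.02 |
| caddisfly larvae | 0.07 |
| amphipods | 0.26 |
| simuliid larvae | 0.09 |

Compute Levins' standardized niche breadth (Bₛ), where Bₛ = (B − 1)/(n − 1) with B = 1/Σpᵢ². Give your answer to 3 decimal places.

Σpᵢ² = 0.16² + 0.14² + 0.16² + 0.10² + 0.02² + 0.07² + 0.26² + 0.09² = 0.0256 + 0.0196 + 0.0256 + 0.0100 + 0.0004 + 0.0049 + 0.0676 + 0.0081 = 0.1618
B = 1 / 0.1618 = 6.18047
Bₛ = (B − 1)/(n − 1) = (6.18047 − 1)/(8 − 1) = 5.18047/7 = 0.74007

0.740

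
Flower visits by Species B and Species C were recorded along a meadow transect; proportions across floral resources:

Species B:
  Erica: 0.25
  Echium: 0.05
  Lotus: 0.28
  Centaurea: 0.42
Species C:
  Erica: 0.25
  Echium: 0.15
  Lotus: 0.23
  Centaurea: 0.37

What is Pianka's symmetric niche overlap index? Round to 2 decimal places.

0.98

Σ p₁ᵢp₂ᵢ = 0.0625 + 0.0075 + 0.0644 + 0.1554 = 0.2898
Σp_1ᵢ² = 0.25² + 0.05² + 0.28² + 0.42² = 0.0625 + 0.0025 + 0.0784 + 0.1764 = 0.3198
Σp_2ᵢ² = 0.25² + 0.15² + 0.23² + 0.37² = 0.0625 + 0.0225 + 0.0529 + 0.1369 = 0.2748
O = 0.2898 / √(0.3198 × 0.2748) = 0.2898 / 0.29645 = 0.9776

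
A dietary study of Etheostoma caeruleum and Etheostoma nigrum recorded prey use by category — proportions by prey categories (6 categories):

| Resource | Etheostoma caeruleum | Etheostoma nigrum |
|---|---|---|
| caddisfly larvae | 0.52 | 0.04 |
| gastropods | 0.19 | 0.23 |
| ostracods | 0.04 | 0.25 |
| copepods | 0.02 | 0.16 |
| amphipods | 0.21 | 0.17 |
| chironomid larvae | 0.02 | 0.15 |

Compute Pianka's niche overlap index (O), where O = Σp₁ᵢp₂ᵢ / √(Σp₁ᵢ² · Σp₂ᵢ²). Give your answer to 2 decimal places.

Σ p₁ᵢp₂ᵢ = 0.0208 + 0.0437 + 0.0100 + 0.0032 + 0.0357 + 0.0030 = 0.1164
Σp_1ᵢ² = 0.52² + 0.19² + 0.04² + 0.02² + 0.21² + 0.02² = 0.2704 + 0.0361 + 0.0016 + 0.0004 + 0.0441 + 0.0004 = 0.3530
Σp_2ᵢ² = 0.04² + 0.23² + 0.25² + 0.16² + 0.17² + 0.15² = 0.0016 + 0.0529 + 0.0625 + 0.0256 + 0.0289 + 0.0225 = 0.1940
O = 0.1164 / √(0.3530 × 0.1940) = 0.1164 / 0.26169 = 0.4448

0.44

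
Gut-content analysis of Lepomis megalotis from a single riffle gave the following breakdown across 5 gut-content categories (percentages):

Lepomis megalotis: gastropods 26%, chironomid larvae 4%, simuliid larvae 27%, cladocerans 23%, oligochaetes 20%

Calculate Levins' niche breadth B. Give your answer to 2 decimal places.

Convert percentages to proportions (divide by 100).
Σpᵢ² = 0.26² + 0.04² + 0.27² + 0.23² + 0.20² = 0.0676 + 0.0016 + 0.0729 + 0.0529 + 0.0400 = 0.2350
B = 1 / 0.2350 = 4.2553

4.26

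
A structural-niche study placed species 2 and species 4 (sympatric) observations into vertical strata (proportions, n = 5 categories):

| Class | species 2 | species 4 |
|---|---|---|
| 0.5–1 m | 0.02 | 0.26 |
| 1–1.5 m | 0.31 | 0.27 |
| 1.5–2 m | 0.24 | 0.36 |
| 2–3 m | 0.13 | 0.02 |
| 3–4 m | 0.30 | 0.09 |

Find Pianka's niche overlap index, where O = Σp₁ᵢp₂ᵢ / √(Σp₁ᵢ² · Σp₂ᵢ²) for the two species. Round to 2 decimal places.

0.76

Σ p₁ᵢp₂ᵢ = 0.0052 + 0.0837 + 0.0864 + 0.0026 + 0.0270 = 0.2049
Σp_1ᵢ² = 0.02² + 0.31² + 0.24² + 0.13² + 0.30² = 0.0004 + 0.0961 + 0.0576 + 0.0169 + 0.0900 = 0.2610
Σp_2ᵢ² = 0.26² + 0.27² + 0.36² + 0.02² + 0.09² = 0.0676 + 0.0729 + 0.1296 + 0.0004 + 0.0081 = 0.2786
O = 0.2049 / √(0.2610 × 0.2786) = 0.2049 / 0.26966 = 0.7598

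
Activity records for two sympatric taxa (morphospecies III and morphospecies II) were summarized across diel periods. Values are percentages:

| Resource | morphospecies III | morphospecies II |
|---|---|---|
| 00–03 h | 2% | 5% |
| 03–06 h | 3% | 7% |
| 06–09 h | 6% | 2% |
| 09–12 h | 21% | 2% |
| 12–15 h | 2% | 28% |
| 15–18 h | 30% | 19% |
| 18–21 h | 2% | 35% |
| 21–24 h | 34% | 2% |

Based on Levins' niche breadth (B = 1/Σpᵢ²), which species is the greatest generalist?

Convert percentages to proportions (divide by 100).
Σp_IIIᵢ² = 0.02² + 0.03² + 0.06² + 0.21² + 0.02² + 0.30² + 0.02² + 0.34² = 0.0004 + 0.0009 + 0.0036 + 0.0441 + 0.0004 + 0.0900 + 0.0004 + 0.1156 = 0.2554
B_III = 1 / 0.2554 = 3.9154
Σp_IIᵢ² = 0.05² + 0.07² + 0.02² + 0.02² + 0.28² + 0.19² + 0.35² + 0.02² = 0.0025 + 0.0049 + 0.0004 + 0.0004 + 0.0784 + 0.0361 + 0.1225 + 0.0004 = 0.2456
B_II = 1 / 0.2456 = 4.0717
Highest B → broadest niche (most generalist): morphospecies II (B = 4.07).

morphospecies II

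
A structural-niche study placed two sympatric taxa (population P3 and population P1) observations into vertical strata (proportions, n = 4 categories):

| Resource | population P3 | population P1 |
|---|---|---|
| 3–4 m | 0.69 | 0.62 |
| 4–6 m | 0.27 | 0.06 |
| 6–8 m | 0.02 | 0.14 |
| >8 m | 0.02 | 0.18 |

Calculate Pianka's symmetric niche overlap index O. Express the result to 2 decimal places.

Σ p₁ᵢp₂ᵢ = 0.4278 + 0.0162 + 0.0028 + 0.0036 = 0.4504
Σp_1ᵢ² = 0.69² + 0.27² + 0.02² + 0.02² = 0.4761 + 0.0729 + 0.0004 + 0.0004 = 0.5498
Σp_2ᵢ² = 0.62² + 0.06² + 0.14² + 0.18² = 0.3844 + 0.0036 + 0.0196 + 0.0324 = 0.4400
O = 0.4504 / √(0.5498 × 0.4400) = 0.4504 / 0.49185 = 0.9157

0.92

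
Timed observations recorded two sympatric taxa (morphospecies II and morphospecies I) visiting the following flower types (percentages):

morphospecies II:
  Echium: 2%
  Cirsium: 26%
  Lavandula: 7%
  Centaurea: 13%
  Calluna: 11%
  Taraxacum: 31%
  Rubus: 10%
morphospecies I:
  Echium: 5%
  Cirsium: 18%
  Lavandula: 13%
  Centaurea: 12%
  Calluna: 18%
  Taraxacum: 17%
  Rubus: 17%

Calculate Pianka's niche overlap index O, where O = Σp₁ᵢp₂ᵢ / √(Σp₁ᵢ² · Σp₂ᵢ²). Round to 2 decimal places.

Convert percentages to proportions (divide by 100).
Σ p₁ᵢp₂ᵢ = 0.0010 + 0.0468 + 0.0091 + 0.0156 + 0.0198 + 0.0527 + 0.0170 = 0.1620
Σp_1ᵢ² = 0.02² + 0.26² + 0.07² + 0.13² + 0.11² + 0.31² + 0.10² = 0.0004 + 0.0676 + 0.0049 + 0.0169 + 0.0121 + 0.0961 + 0.0100 = 0.2080
Σp_2ᵢ² = 0.05² + 0.18² + 0.13² + 0.12² + 0.18² + 0.17² + 0.17² = 0.0025 + 0.0324 + 0.0169 + 0.0144 + 0.0324 + 0.0289 + 0.0289 = 0.1564
O = 0.1620 / √(0.2080 × 0.1564) = 0.1620 / 0.18036 = 0.8982

0.90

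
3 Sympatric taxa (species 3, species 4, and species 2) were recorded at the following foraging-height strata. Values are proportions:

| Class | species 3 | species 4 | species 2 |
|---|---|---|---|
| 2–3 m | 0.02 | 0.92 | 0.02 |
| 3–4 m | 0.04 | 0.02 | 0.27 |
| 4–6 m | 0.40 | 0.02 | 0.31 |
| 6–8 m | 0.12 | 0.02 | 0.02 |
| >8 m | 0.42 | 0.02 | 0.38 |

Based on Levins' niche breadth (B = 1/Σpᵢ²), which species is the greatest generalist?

species 2

Σp_3ᵢ² = 0.02² + 0.04² + 0.40² + 0.12² + 0.42² = 0.0004 + 0.0016 + 0.1600 + 0.0144 + 0.1764 = 0.3528
B_3 = 1 / 0.3528 = 2.8345
Σp_4ᵢ² = 0.92² + 0.02² + 0.02² + 0.02² + 0.02² = 0.8464 + 0.0004 + 0.0004 + 0.0004 + 0.0004 = 0.8480
B_4 = 1 / 0.8480 = 1.1792
Σp_2ᵢ² = 0.02² + 0.27² + 0.31² + 0.02² + 0.38² = 0.0004 + 0.0729 + 0.0961 + 0.0004 + 0.1444 = 0.3142
B_2 = 1 / 0.3142 = 3.1827
Highest B → broadest niche (most generalist): species 2 (B = 3.18).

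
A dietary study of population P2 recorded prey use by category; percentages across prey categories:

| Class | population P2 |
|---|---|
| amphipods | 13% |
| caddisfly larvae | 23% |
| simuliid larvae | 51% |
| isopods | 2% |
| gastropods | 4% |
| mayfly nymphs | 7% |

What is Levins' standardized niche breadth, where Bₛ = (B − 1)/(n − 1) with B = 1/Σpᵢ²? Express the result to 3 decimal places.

Convert percentages to proportions (divide by 100).
Σpᵢ² = 0.13² + 0.23² + 0.51² + 0.02² + 0.04² + 0.07² = 0.0169 + 0.0529 + 0.2601 + 0.0004 + 0.0016 + 0.0049 = 0.3368
B = 1 / 0.3368 = 2.96912
Bₛ = (B − 1)/(n − 1) = (2.96912 − 1)/(6 − 1) = 1.96912/5 = 0.39382

0.394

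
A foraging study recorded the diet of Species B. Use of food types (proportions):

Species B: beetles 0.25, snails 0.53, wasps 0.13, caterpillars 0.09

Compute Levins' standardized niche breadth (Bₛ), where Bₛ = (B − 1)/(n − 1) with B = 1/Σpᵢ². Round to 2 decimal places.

0.57

Σpᵢ² = 0.25² + 0.53² + 0.13² + 0.09² = 0.0625 + 0.2809 + 0.0169 + 0.0081 = 0.3684
B = 1 / 0.3684 = 2.7144
Bₛ = (B − 1)/(n − 1) = (2.7144 − 1)/(4 − 1) = 1.7144/3 = 0.5715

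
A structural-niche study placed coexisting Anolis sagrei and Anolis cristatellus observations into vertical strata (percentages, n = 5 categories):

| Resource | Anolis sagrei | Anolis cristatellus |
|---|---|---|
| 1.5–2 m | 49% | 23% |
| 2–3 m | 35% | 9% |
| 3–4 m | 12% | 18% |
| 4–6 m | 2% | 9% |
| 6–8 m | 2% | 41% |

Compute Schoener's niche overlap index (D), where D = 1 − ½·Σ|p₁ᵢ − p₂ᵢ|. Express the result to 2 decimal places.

0.48

Convert percentages to proportions (divide by 100).
Σ|p₁ᵢ − p₂ᵢ| = 0.26 + 0.26 + 0.06 + 0.07 + 0.39 = 1.04
D = 1 − ½ × 1.04 = 1 − 0.520 = 0.4800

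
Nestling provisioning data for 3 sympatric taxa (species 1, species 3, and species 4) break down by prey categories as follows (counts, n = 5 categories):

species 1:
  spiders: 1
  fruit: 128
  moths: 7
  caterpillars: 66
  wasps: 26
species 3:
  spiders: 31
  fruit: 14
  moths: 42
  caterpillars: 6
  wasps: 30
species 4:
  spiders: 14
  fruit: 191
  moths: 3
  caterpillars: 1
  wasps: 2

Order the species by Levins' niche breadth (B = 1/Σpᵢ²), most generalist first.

Proportions for species 1 (n=228): 1/228=0.0044, 128/228=0.5614, 7/228=0.0307, 66/228=0.2895, 26/228=0.1140
Proportions for species 3 (n=123): 31/123=0.2520, 14/123=0.1138, 42/123=0.3415, 6/123=0.0488, 30/123=0.2439
Proportions for species 4 (n=211): 14/211=0.0664, 191/211=0.9052, 3/211=0.0142, 1/211=0.0047, 2/211=0.0095
Σp_1ᵢ² = 0.0044² + 0.5614² + 0.0307² + 0.2895² + 0.1140² = 0.000019 + 0.315170 + 0.000942 + 0.083810 + 0.012996 = 0.412937
B_1 = 1 / 0.412937 = 2.4217
Σp_3ᵢ² = 0.2520² + 0.1138² + 0.3415² + 0.0488² + 0.2439² = 0.063504 + 0.012950 + 0.116622 + 0.002381 + 0.059487 = 0.254944
B_3 = 1 / 0.254944 = 3.9224
Σp_4ᵢ² = 0.0664² + 0.9052² + 0.0142² + 0.0047² + 0.0095² = 0.004409 + 0.819387 + 0.000202 + 0.000022 + 0.000090 = 0.824110
B_4 = 1 / 0.824110 = 1.2134
Ranking by B (broadest → narrowest): species 3 (3.92) > species 1 (2.42) > species 4 (1.21)

species 3 > species 1 > species 4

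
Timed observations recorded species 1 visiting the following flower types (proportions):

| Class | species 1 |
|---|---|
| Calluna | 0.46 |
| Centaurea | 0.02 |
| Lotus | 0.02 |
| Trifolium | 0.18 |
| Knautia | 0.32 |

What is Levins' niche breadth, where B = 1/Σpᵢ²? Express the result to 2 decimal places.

2.88

Σpᵢ² = 0.46² + 0.02² + 0.02² + 0.18² + 0.32² = 0.2116 + 0.0004 + 0.0004 + 0.0324 + 0.1024 = 0.3472
B = 1 / 0.3472 = 2.8802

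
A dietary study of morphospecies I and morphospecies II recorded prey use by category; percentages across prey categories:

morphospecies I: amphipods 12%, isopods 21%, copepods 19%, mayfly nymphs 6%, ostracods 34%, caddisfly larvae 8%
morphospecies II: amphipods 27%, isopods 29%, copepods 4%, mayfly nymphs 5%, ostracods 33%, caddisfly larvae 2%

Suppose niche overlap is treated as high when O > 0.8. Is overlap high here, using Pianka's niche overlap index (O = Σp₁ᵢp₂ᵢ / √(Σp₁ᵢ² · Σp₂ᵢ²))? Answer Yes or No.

Yes

Convert percentages to proportions (divide by 100).
Σ p₁ᵢp₂ᵢ = 0.0324 + 0.0609 + 0.0076 + 0.0030 + 0.1122 + 0.0016 = 0.2177
Σp_1ᵢ² = 0.12² + 0.21² + 0.19² + 0.06² + 0.34² + 0.08² = 0.0144 + 0.0441 + 0.0361 + 0.0036 + 0.1156 + 0.0064 = 0.2202
Σp_2ᵢ² = 0.27² + 0.29² + 0.04² + 0.05² + 0.33² + 0.02² = 0.0729 + 0.0841 + 0.0016 + 0.0025 + 0.1089 + 0.0004 = 0.2704
O = 0.2177 / √(0.2202 × 0.2704) = 0.2177 / 0.24401 = 0.8922
O = 0.8922 > 0.8 → Yes.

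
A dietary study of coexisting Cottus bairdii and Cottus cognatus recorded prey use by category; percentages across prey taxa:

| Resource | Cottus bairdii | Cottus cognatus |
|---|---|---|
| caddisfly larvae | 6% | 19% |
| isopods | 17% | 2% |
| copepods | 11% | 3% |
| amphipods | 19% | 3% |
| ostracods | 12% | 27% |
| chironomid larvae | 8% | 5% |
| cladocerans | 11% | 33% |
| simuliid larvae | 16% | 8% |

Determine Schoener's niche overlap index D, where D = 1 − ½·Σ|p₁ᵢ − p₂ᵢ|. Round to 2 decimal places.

0.50

Convert percentages to proportions (divide by 100).
Σ|p₁ᵢ − p₂ᵢ| = 0.13 + 0.15 + 0.08 + 0.16 + 0.15 + 0.03 + 0.22 + 0.08 = 1.00
D = 1 − ½ × 1.00 = 1 − 0.500 = 0.5000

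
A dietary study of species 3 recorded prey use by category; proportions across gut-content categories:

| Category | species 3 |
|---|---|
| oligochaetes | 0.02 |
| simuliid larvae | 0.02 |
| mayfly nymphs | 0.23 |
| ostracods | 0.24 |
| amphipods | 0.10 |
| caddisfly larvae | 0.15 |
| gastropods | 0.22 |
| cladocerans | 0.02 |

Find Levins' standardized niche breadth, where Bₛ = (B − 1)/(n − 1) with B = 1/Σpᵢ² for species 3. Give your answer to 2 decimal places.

Σpᵢ² = 0.02² + 0.02² + 0.23² + 0.24² + 0.10² + 0.15² + 0.22² + 0.02² = 0.0004 + 0.0004 + 0.0529 + 0.0576 + 0.0100 + 0.0225 + 0.0484 + 0.0004 = 0.1926
B = 1 / 0.1926 = 5.1921
Bₛ = (B − 1)/(n − 1) = (5.1921 − 1)/(8 − 1) = 4.1921/7 = 0.5989

0.60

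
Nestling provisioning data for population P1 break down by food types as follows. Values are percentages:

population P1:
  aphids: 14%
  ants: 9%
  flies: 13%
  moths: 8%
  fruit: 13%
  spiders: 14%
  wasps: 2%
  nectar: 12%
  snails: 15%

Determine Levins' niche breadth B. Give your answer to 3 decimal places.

Convert percentages to proportions (divide by 100).
Σpᵢ² = 0.14² + 0.09² + 0.13² + 0.08² + 0.13² + 0.14² + 0.02² + 0.12² + 0.15² = 0.0196 + 0.0081 + 0.0169 + 0.0064 + 0.0169 + 0.0196 + 0.0004 + 0.0144 + 0.0225 = 0.1248
B = 1 / 0.1248 = 8.01282

8.013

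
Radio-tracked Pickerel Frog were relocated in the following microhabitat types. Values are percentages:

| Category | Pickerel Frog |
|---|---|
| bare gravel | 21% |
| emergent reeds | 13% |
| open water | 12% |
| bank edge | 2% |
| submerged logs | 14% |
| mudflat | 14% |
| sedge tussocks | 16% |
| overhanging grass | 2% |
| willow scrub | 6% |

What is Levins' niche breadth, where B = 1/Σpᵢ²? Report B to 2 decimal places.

6.92

Convert percentages to proportions (divide by 100).
Σpᵢ² = 0.21² + 0.13² + 0.12² + 0.02² + 0.14² + 0.14² + 0.16² + 0.02² + 0.06² = 0.0441 + 0.0169 + 0.0144 + 0.0004 + 0.0196 + 0.0196 + 0.0256 + 0.0004 + 0.0036 = 0.1446
B = 1 / 0.1446 = 6.9156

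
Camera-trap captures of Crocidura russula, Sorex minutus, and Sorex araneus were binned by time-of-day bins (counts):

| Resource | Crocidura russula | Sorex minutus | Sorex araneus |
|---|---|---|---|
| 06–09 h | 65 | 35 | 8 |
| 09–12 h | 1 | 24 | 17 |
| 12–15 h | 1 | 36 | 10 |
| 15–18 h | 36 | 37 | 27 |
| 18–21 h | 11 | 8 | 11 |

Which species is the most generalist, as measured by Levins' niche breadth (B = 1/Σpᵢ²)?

Sorex minutus

Proportions for Crocidura russula (n=114): 65/114=0.5702, 1/114=0.0088, 1/114=0.0088, 36/114=0.3158, 11/114=0.0965
Proportions for Sorex minutus (n=140): 35/140=0.2500, 24/140=0.1714, 36/140=0.2571, 37/140=0.2643, 8/140=0.0571
Proportions for Sorex araneus (n=73): 8/73=0.1096, 17/73=0.2329, 10/73=0.1370, 27/73=0.3699, 11/73=0.1507
Σp_russᵢ² = 0.5702² + 0.0088² + 0.0088² + 0.3158² + 0.0965² = 0.325128 + 0.000077 + 0.000077 + 0.099730 + 0.009312 = 0.434324
B_russ = 1 / 0.434324 = 2.3024
Σp_minuᵢ² = 0.2500² + 0.1714² + 0.2571² + 0.2643² + 0.0571² = 0.062500 + 0.029378 + 0.066100 + 0.069854 + 0.003260 = 0.231092
B_minu = 1 / 0.231092 = 4.3273
Σp_aranᵢ² = 0.1096² + 0.2329² + 0.1370² + 0.3699² + 0.1507² = 0.012012 + 0.054242 + 0.018769 + 0.136826 + 0.022710 = 0.244559
B_aran = 1 / 0.244559 = 4.0890
Highest B → broadest niche (most generalist): Sorex minutus (B = 4.33).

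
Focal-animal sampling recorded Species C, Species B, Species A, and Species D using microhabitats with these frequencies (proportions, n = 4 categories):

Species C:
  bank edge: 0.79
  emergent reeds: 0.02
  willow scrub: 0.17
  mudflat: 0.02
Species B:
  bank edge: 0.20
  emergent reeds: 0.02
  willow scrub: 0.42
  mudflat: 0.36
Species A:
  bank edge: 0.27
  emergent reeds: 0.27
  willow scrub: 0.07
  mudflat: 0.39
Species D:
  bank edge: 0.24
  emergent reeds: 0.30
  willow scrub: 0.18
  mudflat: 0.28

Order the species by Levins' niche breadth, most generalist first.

Species D > Species A > Species B > Species C

Σp_Cᵢ² = 0.79² + 0.02² + 0.17² + 0.02² = 0.6241 + 0.0004 + 0.0289 + 0.0004 = 0.6538
B_C = 1 / 0.6538 = 1.5295
Σp_Bᵢ² = 0.20² + 0.02² + 0.42² + 0.36² = 0.0400 + 0.0004 + 0.1764 + 0.1296 = 0.3464
B_B = 1 / 0.3464 = 2.8868
Σp_Aᵢ² = 0.27² + 0.27² + 0.07² + 0.39² = 0.0729 + 0.0729 + 0.0049 + 0.1521 = 0.3028
B_A = 1 / 0.3028 = 3.3025
Σp_Dᵢ² = 0.24² + 0.30² + 0.18² + 0.28² = 0.0576 + 0.0900 + 0.0324 + 0.0784 = 0.2584
B_D = 1 / 0.2584 = 3.8700
Ranking by B (broadest → narrowest): Species D (3.87) > Species A (3.30) > Species B (2.89) > Species C (1.53)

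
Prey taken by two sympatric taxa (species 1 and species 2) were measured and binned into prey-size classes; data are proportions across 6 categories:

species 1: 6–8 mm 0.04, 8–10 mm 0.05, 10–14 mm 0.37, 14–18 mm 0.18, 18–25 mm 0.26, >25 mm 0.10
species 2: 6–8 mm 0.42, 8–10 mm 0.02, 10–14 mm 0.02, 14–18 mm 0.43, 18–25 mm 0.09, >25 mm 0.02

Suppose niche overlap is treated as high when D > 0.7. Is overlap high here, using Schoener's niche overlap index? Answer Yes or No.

Σ|p₁ᵢ − p₂ᵢ| = 0.38 + 0.03 + 0.35 + 0.25 + 0.17 + 0.08 = 1.26
D = 1 − ½ × 1.26 = 1 − 0.630 = 0.3700
D = 0.3700 < 0.7 → No.

No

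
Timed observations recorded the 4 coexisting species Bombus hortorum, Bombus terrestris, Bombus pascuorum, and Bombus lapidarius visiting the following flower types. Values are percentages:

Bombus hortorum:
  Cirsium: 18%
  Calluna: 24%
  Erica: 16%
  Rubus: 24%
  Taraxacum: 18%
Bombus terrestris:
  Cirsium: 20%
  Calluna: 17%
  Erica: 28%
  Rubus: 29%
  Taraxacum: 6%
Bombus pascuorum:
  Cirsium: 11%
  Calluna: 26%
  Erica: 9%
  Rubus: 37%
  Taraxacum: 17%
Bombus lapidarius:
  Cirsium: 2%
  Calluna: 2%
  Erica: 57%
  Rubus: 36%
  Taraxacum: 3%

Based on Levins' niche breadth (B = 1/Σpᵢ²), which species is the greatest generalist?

Bombus hortorum

Convert percentages to proportions (divide by 100).
Σp_hortᵢ² = 0.18² + 0.24² + 0.16² + 0.24² + 0.18² = 0.0324 + 0.0576 + 0.0256 + 0.0576 + 0.0324 = 0.2056
B_hort = 1 / 0.2056 = 4.8638
Σp_terrᵢ² = 0.20² + 0.17² + 0.28² + 0.29² + 0.06² = 0.0400 + 0.0289 + 0.0784 + 0.0841 + 0.0036 = 0.2350
B_terr = 1 / 0.2350 = 4.2553
Σp_pascᵢ² = 0.11² + 0.26² + 0.09² + 0.37² + 0.17² = 0.0121 + 0.0676 + 0.0081 + 0.1369 + 0.0289 = 0.2536
B_pasc = 1 / 0.2536 = 3.9432
Σp_lapiᵢ² = 0.02² + 0.02² + 0.57² + 0.36² + 0.03² = 0.0004 + 0.0004 + 0.3249 + 0.1296 + 0.0009 = 0.4562
B_lapi = 1 / 0.4562 = 2.1920
Highest B → broadest niche (most generalist): Bombus hortorum (B = 4.86).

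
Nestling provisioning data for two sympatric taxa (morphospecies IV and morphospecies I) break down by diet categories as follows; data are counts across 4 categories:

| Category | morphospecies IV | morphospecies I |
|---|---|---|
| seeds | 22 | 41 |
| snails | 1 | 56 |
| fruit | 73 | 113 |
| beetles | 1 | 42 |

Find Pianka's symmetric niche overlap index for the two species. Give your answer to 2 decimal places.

Proportions for morphospecies IV (n=97): 22/97=0.2268, 1/97=0.0103, 73/97=0.7526, 1/97=0.0103
Proportions for morphospecies I (n=252): 41/252=0.1627, 56/252=0.2222, 113/252=0.4484, 42/252=0.1667
Σ p₁ᵢp₂ᵢ = 0.036900 + 0.002289 + 0.337466 + 0.001717 = 0.378372
Σp_1ᵢ² = 0.2268² + 0.0103² + 0.7526² + 0.0103² = 0.051438 + 0.000106 + 0.566407 + 0.000106 = 0.618057
Σp_2ᵢ² = 0.1627² + 0.2222² + 0.4484² + 0.1667² = 0.026471 + 0.049373 + 0.201063 + 0.027789 = 0.304696
O = 0.378372 / √(0.618057 × 0.304696) = 0.378372 / 0.4339579 = 0.8719

0.87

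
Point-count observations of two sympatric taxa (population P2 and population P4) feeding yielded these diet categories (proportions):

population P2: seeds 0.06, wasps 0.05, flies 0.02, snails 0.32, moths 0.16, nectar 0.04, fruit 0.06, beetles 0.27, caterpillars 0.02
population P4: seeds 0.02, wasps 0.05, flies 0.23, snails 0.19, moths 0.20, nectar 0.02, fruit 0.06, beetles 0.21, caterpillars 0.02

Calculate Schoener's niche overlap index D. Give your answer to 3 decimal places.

0.750

Σ|p₁ᵢ − p₂ᵢ| = 0.04 + 0.00 + 0.21 + 0.13 + 0.04 + 0.02 + 0.00 + 0.06 + 0.00 = 0.50
D = 1 − ½ × 0.50 = 1 − 0.250 = 0.75000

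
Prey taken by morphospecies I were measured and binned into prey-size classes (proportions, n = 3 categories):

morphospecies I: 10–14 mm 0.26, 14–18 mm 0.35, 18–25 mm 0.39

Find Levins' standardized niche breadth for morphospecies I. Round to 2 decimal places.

Σpᵢ² = 0.26² + 0.35² + 0.39² = 0.0676 + 0.1225 + 0.1521 = 0.3422
B = 1 / 0.3422 = 2.9223
Bₛ = (B − 1)/(n − 1) = (2.9223 − 1)/(3 − 1) = 1.9223/2 = 0.9612

0.96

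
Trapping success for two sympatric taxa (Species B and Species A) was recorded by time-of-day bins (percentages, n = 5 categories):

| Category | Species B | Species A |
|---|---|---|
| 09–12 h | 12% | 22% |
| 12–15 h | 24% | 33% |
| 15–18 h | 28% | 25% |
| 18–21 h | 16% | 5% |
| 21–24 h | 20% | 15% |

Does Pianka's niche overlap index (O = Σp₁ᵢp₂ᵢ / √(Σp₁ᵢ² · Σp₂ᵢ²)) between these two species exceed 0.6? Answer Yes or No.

Yes

Convert percentages to proportions (divide by 100).
Σ p₁ᵢp₂ᵢ = 0.0264 + 0.0792 + 0.0700 + 0.0080 + 0.0300 = 0.2136
Σp_1ᵢ² = 0.12² + 0.24² + 0.28² + 0.16² + 0.20² = 0.0144 + 0.0576 + 0.0784 + 0.0256 + 0.0400 = 0.2160
Σp_2ᵢ² = 0.22² + 0.33² + 0.25² + 0.05² + 0.15² = 0.0484 + 0.1089 + 0.0625 + 0.0025 + 0.0225 = 0.2448
O = 0.2136 / √(0.2160 × 0.2448) = 0.2136 / 0.22995 = 0.9289
O = 0.9289 > 0.6 → Yes.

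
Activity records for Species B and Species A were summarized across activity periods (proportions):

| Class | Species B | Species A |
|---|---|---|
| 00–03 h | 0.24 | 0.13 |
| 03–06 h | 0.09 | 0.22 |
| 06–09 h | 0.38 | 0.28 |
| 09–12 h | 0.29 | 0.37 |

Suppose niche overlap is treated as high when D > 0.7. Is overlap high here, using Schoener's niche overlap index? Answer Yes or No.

Σ|p₁ᵢ − p₂ᵢ| = 0.11 + 0.13 + 0.10 + 0.08 = 0.42
D = 1 − ½ × 0.42 = 1 − 0.210 = 0.7900
D = 0.7900 > 0.7 → Yes.

Yes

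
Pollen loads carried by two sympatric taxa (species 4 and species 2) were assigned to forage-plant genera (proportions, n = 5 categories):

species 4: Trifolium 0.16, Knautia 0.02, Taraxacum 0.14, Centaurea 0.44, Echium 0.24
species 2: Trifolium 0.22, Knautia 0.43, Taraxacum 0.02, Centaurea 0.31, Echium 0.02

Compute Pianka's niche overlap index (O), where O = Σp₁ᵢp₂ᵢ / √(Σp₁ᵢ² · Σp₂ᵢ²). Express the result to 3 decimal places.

Σ p₁ᵢp₂ᵢ = 0.0352 + 0.0086 + 0.0028 + 0.1364 + 0.0048 = 0.1878
Σp_1ᵢ² = 0.16² + 0.02² + 0.14² + 0.44² + 0.24² = 0.0256 + 0.0004 + 0.0196 + 0.1936 + 0.0576 = 0.2968
Σp_2ᵢ² = 0.22² + 0.43² + 0.02² + 0.31² + 0.02² = 0.0484 + 0.1849 + 0.0004 + 0.0961 + 0.0004 = 0.3302
O = 0.1878 / √(0.2968 × 0.3302) = 0.1878 / 0.313055 = 0.59989

0.600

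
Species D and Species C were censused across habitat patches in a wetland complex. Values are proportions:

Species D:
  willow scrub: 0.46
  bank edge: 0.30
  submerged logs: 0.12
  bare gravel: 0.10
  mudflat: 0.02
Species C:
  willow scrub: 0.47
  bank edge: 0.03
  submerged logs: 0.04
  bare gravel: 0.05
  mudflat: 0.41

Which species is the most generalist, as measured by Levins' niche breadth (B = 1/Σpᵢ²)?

Species D

Σp_Dᵢ² = 0.46² + 0.30² + 0.12² + 0.10² + 0.02² = 0.2116 + 0.0900 + 0.0144 + 0.0100 + 0.0004 = 0.3264
B_D = 1 / 0.3264 = 3.0637
Σp_Cᵢ² = 0.47² + 0.03² + 0.04² + 0.05² + 0.41² = 0.2209 + 0.0009 + 0.0016 + 0.0025 + 0.1681 = 0.3940
B_C = 1 / 0.3940 = 2.5381
Highest B → broadest niche (most generalist): Species D (B = 3.06).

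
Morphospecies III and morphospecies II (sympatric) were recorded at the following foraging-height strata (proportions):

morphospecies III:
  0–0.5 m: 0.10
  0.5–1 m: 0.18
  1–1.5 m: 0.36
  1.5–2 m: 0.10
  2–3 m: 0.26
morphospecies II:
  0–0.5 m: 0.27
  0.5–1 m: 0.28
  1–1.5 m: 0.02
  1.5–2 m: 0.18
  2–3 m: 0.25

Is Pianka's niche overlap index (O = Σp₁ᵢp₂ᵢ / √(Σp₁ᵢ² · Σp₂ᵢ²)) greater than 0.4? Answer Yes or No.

Yes

Σ p₁ᵢp₂ᵢ = 0.0270 + 0.0504 + 0.0072 + 0.0180 + 0.0650 = 0.1676
Σp_1ᵢ² = 0.10² + 0.18² + 0.36² + 0.10² + 0.26² = 0.0100 + 0.0324 + 0.1296 + 0.0100 + 0.0676 = 0.2496
Σp_2ᵢ² = 0.27² + 0.28² + 0.02² + 0.18² + 0.25² = 0.0729 + 0.0784 + 0.0004 + 0.0324 + 0.0625 = 0.2466
O = 0.1676 / √(0.2496 × 0.2466) = 0.1676 / 0.24810 = 0.6755
O = 0.6755 > 0.4 → Yes.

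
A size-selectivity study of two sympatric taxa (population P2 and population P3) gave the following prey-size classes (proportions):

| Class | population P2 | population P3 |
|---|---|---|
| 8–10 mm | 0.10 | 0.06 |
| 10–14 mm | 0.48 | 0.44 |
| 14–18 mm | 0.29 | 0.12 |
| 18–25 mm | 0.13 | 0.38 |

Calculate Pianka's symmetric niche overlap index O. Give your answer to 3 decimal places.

Σ p₁ᵢp₂ᵢ = 0.0060 + 0.2112 + 0.0348 + 0.0494 = 0.3014
Σp_1ᵢ² = 0.10² + 0.48² + 0.29² + 0.13² = 0.0100 + 0.2304 + 0.0841 + 0.0169 = 0.3414
Σp_2ᵢ² = 0.06² + 0.44² + 0.12² + 0.38² = 0.0036 + 0.1936 + 0.0144 + 0.1444 = 0.3560
O = 0.3014 / √(0.3414 × 0.3560) = 0.3014 / 0.348624 = 0.86454

0.865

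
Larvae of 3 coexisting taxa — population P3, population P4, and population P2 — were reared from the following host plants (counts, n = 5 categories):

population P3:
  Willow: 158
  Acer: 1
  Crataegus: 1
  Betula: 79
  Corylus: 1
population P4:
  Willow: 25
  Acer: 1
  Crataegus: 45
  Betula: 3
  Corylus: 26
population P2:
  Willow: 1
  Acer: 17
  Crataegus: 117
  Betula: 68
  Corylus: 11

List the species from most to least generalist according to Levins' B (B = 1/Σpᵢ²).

population P4 > population P2 > population P3

Proportions for population P3 (n=240): 158/240=0.6583, 1/240=0.0042, 1/240=0.0042, 79/240=0.3292, 1/240=0.0042
Proportions for population P4 (n=100): 25/100=0.2500, 1/100=0.0100, 45/100=0.4500, 3/100=0.0300, 26/100=0.2600
Proportions for population P2 (n=214): 1/214=0.0047, 17/214=0.0794, 117/214=0.5467, 68/214=0.3178, 11/214=0.0514
Σp_P3ᵢ² = 0.6583² + 0.0042² + 0.0042² + 0.3292² + 0.0042² = 0.433359 + 0.000018 + 0.000018 + 0.108373 + 0.000018 = 0.541786
B_P3 = 1 / 0.541786 = 1.8457
Σp_P4ᵢ² = 0.2500² + 0.0100² + 0.4500² + 0.0300² + 0.2600² = 0.062500 + 0.000100 + 0.202500 + 0.000900 + 0.067600 = 0.333600
B_P4 = 1 / 0.333600 = 2.9976
Σp_P2ᵢ² = 0.0047² + 0.0794² + 0.5467² + 0.3178² + 0.0514² = 0.000022 + 0.006304 + 0.298881 + 0.100997 + 0.002642 = 0.408846
B_P2 = 1 / 0.408846 = 2.4459
Ranking by B (broadest → narrowest): population P4 (3.00) > population P2 (2.45) > population P3 (1.85)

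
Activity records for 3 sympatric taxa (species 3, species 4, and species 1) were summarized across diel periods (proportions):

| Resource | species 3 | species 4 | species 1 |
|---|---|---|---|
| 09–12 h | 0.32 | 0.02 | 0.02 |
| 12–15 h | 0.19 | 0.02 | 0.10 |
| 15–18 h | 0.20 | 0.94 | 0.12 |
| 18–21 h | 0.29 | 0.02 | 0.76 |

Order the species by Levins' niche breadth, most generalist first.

Σp_3ᵢ² = 0.32² + 0.19² + 0.20² + 0.29² = 0.1024 + 0.0361 + 0.0400 + 0.0841 = 0.2626
B_3 = 1 / 0.2626 = 3.8081
Σp_4ᵢ² = 0.02² + 0.02² + 0.94² + 0.02² = 0.0004 + 0.0004 + 0.8836 + 0.0004 = 0.8848
B_4 = 1 / 0.8848 = 1.1302
Σp_1ᵢ² = 0.02² + 0.10² + 0.12² + 0.76² = 0.0004 + 0.0100 + 0.0144 + 0.5776 = 0.6024
B_1 = 1 / 0.6024 = 1.6600
Ranking by B (broadest → narrowest): species 3 (3.81) > species 1 (1.66) > species 4 (1.13)

species 3 > species 1 > species 4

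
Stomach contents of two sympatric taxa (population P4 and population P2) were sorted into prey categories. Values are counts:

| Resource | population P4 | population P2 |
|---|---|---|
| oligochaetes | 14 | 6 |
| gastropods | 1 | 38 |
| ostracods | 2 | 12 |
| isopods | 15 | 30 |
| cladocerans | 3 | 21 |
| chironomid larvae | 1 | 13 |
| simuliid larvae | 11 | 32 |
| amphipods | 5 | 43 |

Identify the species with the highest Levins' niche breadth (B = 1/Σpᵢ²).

population P2

Proportions for population P4 (n=52): 14/52=0.2692, 1/52=0.0192, 2/52=0.0385, 15/52=0.2885, 3/52=0.0577, 1/52=0.0192, 11/52=0.2115, 5/52=0.0962
Proportions for population P2 (n=195): 6/195=0.0308, 38/195=0.1949, 12/195=0.0615, 30/195=0.1538, 21/195=0.1077, 13/195=0.0667, 32/195=0.1641, 43/195=0.2205
Σp_P4ᵢ² = 0.2692² + 0.0192² + 0.0385² + 0.2885² + 0.0577² + 0.0192² + 0.2115² + 0.0962² = 0.072469 + 0.000369 + 0.001482 + 0.083232 + 0.003329 + 0.000369 + 0.044732 + 0.009254 = 0.215236
B_P4 = 1 / 0.215236 = 4.6461
Σp_P2ᵢ² = 0.0308² + 0.1949² + 0.0615² + 0.1538² + 0.1077² + 0.0667² + 0.1641² + 0.2205² = 0.000949 + 0.037986 + 0.003782 + 0.023654 + 0.011599 + 0.004449 + 0.026929 + 0.048620 = 0.157968
B_P2 = 1 / 0.157968 = 6.3304
Highest B → broadest niche (most generalist): population P2 (B = 6.33).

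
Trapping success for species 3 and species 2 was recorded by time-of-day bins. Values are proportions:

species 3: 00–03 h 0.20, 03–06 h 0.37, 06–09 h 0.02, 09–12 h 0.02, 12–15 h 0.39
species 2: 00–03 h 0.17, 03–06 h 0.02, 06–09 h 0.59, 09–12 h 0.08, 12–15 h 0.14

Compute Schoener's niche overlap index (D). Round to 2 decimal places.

Σ|p₁ᵢ − p₂ᵢ| = 0.03 + 0.35 + 0.57 + 0.06 + 0.25 = 1.26
D = 1 − ½ × 1.26 = 1 − 0.630 = 0.3700

0.37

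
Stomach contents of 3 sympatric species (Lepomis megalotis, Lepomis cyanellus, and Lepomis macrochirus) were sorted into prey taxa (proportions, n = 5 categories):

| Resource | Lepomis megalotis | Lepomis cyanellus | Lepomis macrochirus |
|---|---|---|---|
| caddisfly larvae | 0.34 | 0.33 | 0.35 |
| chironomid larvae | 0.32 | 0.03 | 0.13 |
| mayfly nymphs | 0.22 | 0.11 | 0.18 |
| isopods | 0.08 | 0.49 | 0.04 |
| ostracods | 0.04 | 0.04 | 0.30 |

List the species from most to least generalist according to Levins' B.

Σp_megaᵢ² = 0.34² + 0.32² + 0.22² + 0.08² + 0.04² = 0.1156 + 0.1024 + 0.0484 + 0.0064 + 0.0016 = 0.2744
B_mega = 1 / 0.2744 = 3.6443
Σp_cyanᵢ² = 0.33² + 0.03² + 0.11² + 0.49² + 0.04² = 0.1089 + 0.0009 + 0.0121 + 0.2401 + 0.0016 = 0.3636
B_cyan = 1 / 0.3636 = 2.7503
Σp_macrᵢ² = 0.35² + 0.13² + 0.18² + 0.04² + 0.30² = 0.1225 + 0.0169 + 0.0324 + 0.0016 + 0.0900 = 0.2634
B_macr = 1 / 0.2634 = 3.7965
Ranking by B (broadest → narrowest): Lepomis macrochirus (3.80) > Lepomis megalotis (3.64) > Lepomis cyanellus (2.75)

Lepomis macrochirus > Lepomis megalotis > Lepomis cyanellus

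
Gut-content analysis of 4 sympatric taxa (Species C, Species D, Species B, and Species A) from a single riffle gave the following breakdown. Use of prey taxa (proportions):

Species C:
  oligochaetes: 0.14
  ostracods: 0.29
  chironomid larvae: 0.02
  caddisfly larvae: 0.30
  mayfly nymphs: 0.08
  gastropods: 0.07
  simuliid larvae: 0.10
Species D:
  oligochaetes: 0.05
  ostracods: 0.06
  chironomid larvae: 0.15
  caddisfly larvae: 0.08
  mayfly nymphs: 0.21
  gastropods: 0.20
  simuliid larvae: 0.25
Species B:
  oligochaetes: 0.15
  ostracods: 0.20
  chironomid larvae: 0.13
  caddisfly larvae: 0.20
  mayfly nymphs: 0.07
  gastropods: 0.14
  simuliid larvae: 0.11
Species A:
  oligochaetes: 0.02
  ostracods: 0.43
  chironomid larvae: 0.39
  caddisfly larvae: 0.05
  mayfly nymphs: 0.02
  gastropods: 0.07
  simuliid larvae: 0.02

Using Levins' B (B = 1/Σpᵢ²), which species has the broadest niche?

Species B

Σp_Cᵢ² = 0.14² + 0.29² + 0.02² + 0.30² + 0.08² + 0.07² + 0.10² = 0.0196 + 0.0841 + 0.0004 + 0.0900 + 0.0064 + 0.0049 + 0.0100 = 0.2154
B_C = 1 / 0.2154 = 4.6425
Σp_Dᵢ² = 0.05² + 0.06² + 0.15² + 0.08² + 0.21² + 0.20² + 0.25² = 0.0025 + 0.0036 + 0.0225 + 0.0064 + 0.0441 + 0.0400 + 0.0625 = 0.1816
B_D = 1 / 0.1816 = 5.5066
Σp_Bᵢ² = 0.15² + 0.20² + 0.13² + 0.20² + 0.07² + 0.14² + 0.11² = 0.0225 + 0.0400 + 0.0169 + 0.0400 + 0.0049 + 0.0196 + 0.0121 = 0.1560
B_B = 1 / 0.1560 = 6.4103
Σp_Aᵢ² = 0.02² + 0.43² + 0.39² + 0.05² + 0.02² + 0.07² + 0.02² = 0.0004 + 0.1849 + 0.1521 + 0.0025 + 0.0004 + 0.0049 + 0.0004 = 0.3456
B_A = 1 / 0.3456 = 2.8935
Highest B → broadest niche (most generalist): Species B (B = 6.41).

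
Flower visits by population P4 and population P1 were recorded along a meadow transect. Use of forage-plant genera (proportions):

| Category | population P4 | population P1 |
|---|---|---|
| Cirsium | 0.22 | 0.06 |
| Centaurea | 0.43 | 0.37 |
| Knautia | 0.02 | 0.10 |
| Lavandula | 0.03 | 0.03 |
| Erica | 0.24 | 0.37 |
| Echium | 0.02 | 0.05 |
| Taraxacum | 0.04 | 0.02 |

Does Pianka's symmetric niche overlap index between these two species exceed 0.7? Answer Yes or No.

Yes

Σ p₁ᵢp₂ᵢ = 0.0132 + 0.1591 + 0.0020 + 0.0009 + 0.0888 + 0.0010 + 0.0008 = 0.2658
Σp_1ᵢ² = 0.22² + 0.43² + 0.02² + 0.03² + 0.24² + 0.02² + 0.04² = 0.0484 + 0.1849 + 0.0004 + 0.0009 + 0.0576 + 0.0004 + 0.0016 = 0.2942
Σp_2ᵢ² = 0.06² + 0.37² + 0.10² + 0.03² + 0.37² + 0.05² + 0.02² = 0.0036 + 0.1369 + 0.0100 + 0.0009 + 0.1369 + 0.0025 + 0.0004 = 0.2912
O = 0.2658 / √(0.2942 × 0.2912) = 0.2658 / 0.29270 = 0.9081
O = 0.9081 > 0.7 → Yes.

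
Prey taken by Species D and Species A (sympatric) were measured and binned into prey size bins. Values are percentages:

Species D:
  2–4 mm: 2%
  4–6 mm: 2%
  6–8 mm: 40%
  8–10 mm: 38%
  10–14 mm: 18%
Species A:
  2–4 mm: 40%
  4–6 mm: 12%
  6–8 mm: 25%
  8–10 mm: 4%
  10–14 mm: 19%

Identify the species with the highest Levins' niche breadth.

Species A

Convert percentages to proportions (divide by 100).
Σp_Dᵢ² = 0.02² + 0.02² + 0.40² + 0.38² + 0.18² = 0.0004 + 0.0004 + 0.1600 + 0.1444 + 0.0324 = 0.3376
B_D = 1 / 0.3376 = 2.9621
Σp_Aᵢ² = 0.40² + 0.12² + 0.25² + 0.04² + 0.19² = 0.1600 + 0.0144 + 0.0625 + 0.0016 + 0.0361 = 0.2746
B_A = 1 / 0.2746 = 3.6417
Highest B → broadest niche (most generalist): Species A (B = 3.64).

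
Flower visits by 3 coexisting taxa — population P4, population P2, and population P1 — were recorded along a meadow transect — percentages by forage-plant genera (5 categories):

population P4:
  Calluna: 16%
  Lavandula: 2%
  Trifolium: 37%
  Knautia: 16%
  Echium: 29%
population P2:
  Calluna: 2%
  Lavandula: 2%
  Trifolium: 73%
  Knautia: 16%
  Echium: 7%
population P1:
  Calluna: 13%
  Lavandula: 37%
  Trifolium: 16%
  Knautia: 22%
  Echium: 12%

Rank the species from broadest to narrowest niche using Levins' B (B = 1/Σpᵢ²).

population P1 > population P4 > population P2

Convert percentages to proportions (divide by 100).
Σp_P4ᵢ² = 0.16² + 0.02² + 0.37² + 0.16² + 0.29² = 0.0256 + 0.0004 + 0.1369 + 0.0256 + 0.0841 = 0.2726
B_P4 = 1 / 0.2726 = 3.6684
Σp_P2ᵢ² = 0.02² + 0.02² + 0.73² + 0.16² + 0.07² = 0.0004 + 0.0004 + 0.5329 + 0.0256 + 0.0049 = 0.5642
B_P2 = 1 / 0.5642 = 1.7724
Σp_P1ᵢ² = 0.13² + 0.37² + 0.16² + 0.22² + 0.12² = 0.0169 + 0.1369 + 0.0256 + 0.0484 + 0.0144 = 0.2422
B_P1 = 1 / 0.2422 = 4.1288
Ranking by B (broadest → narrowest): population P1 (4.13) > population P4 (3.67) > population P2 (1.77)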